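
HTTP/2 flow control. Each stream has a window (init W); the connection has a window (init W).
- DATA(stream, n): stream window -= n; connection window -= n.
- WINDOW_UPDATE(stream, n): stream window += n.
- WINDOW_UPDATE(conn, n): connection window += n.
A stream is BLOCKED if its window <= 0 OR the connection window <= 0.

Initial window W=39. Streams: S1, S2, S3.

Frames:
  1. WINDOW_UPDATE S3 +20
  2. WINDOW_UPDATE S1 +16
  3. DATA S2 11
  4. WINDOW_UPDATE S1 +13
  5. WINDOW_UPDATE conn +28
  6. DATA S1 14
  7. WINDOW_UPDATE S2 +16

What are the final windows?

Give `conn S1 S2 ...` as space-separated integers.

Op 1: conn=39 S1=39 S2=39 S3=59 blocked=[]
Op 2: conn=39 S1=55 S2=39 S3=59 blocked=[]
Op 3: conn=28 S1=55 S2=28 S3=59 blocked=[]
Op 4: conn=28 S1=68 S2=28 S3=59 blocked=[]
Op 5: conn=56 S1=68 S2=28 S3=59 blocked=[]
Op 6: conn=42 S1=54 S2=28 S3=59 blocked=[]
Op 7: conn=42 S1=54 S2=44 S3=59 blocked=[]

Answer: 42 54 44 59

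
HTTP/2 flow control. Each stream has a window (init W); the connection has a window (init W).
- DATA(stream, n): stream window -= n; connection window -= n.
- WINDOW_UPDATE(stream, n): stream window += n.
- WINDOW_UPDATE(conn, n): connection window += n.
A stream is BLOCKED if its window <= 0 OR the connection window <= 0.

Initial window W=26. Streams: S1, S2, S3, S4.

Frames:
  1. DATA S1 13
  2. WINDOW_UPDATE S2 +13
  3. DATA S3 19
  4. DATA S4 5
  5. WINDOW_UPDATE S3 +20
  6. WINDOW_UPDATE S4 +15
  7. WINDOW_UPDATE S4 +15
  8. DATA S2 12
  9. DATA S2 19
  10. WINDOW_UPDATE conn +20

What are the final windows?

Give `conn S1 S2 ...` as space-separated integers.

Answer: -22 13 8 27 51

Derivation:
Op 1: conn=13 S1=13 S2=26 S3=26 S4=26 blocked=[]
Op 2: conn=13 S1=13 S2=39 S3=26 S4=26 blocked=[]
Op 3: conn=-6 S1=13 S2=39 S3=7 S4=26 blocked=[1, 2, 3, 4]
Op 4: conn=-11 S1=13 S2=39 S3=7 S4=21 blocked=[1, 2, 3, 4]
Op 5: conn=-11 S1=13 S2=39 S3=27 S4=21 blocked=[1, 2, 3, 4]
Op 6: conn=-11 S1=13 S2=39 S3=27 S4=36 blocked=[1, 2, 3, 4]
Op 7: conn=-11 S1=13 S2=39 S3=27 S4=51 blocked=[1, 2, 3, 4]
Op 8: conn=-23 S1=13 S2=27 S3=27 S4=51 blocked=[1, 2, 3, 4]
Op 9: conn=-42 S1=13 S2=8 S3=27 S4=51 blocked=[1, 2, 3, 4]
Op 10: conn=-22 S1=13 S2=8 S3=27 S4=51 blocked=[1, 2, 3, 4]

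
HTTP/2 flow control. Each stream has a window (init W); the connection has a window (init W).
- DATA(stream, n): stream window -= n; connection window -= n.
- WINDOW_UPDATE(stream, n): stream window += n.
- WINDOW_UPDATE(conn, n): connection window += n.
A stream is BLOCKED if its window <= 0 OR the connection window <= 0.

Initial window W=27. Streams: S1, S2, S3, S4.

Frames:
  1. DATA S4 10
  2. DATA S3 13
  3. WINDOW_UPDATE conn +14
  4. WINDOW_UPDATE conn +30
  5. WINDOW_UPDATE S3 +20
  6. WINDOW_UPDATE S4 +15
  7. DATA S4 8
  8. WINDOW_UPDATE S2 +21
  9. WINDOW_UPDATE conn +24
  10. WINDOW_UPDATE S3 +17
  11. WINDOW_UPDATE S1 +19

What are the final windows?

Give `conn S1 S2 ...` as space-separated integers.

Op 1: conn=17 S1=27 S2=27 S3=27 S4=17 blocked=[]
Op 2: conn=4 S1=27 S2=27 S3=14 S4=17 blocked=[]
Op 3: conn=18 S1=27 S2=27 S3=14 S4=17 blocked=[]
Op 4: conn=48 S1=27 S2=27 S3=14 S4=17 blocked=[]
Op 5: conn=48 S1=27 S2=27 S3=34 S4=17 blocked=[]
Op 6: conn=48 S1=27 S2=27 S3=34 S4=32 blocked=[]
Op 7: conn=40 S1=27 S2=27 S3=34 S4=24 blocked=[]
Op 8: conn=40 S1=27 S2=48 S3=34 S4=24 blocked=[]
Op 9: conn=64 S1=27 S2=48 S3=34 S4=24 blocked=[]
Op 10: conn=64 S1=27 S2=48 S3=51 S4=24 blocked=[]
Op 11: conn=64 S1=46 S2=48 S3=51 S4=24 blocked=[]

Answer: 64 46 48 51 24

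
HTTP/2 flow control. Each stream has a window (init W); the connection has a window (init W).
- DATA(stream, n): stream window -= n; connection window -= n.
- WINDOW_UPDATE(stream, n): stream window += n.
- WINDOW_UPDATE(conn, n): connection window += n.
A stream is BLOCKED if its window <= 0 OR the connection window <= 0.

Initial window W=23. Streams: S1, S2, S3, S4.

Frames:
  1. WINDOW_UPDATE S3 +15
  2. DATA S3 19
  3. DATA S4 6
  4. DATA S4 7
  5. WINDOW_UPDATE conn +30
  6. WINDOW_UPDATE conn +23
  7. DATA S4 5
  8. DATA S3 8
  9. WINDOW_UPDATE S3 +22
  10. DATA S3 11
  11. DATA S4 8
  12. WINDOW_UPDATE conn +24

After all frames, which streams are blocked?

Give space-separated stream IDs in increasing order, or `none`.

Answer: S4

Derivation:
Op 1: conn=23 S1=23 S2=23 S3=38 S4=23 blocked=[]
Op 2: conn=4 S1=23 S2=23 S3=19 S4=23 blocked=[]
Op 3: conn=-2 S1=23 S2=23 S3=19 S4=17 blocked=[1, 2, 3, 4]
Op 4: conn=-9 S1=23 S2=23 S3=19 S4=10 blocked=[1, 2, 3, 4]
Op 5: conn=21 S1=23 S2=23 S3=19 S4=10 blocked=[]
Op 6: conn=44 S1=23 S2=23 S3=19 S4=10 blocked=[]
Op 7: conn=39 S1=23 S2=23 S3=19 S4=5 blocked=[]
Op 8: conn=31 S1=23 S2=23 S3=11 S4=5 blocked=[]
Op 9: conn=31 S1=23 S2=23 S3=33 S4=5 blocked=[]
Op 10: conn=20 S1=23 S2=23 S3=22 S4=5 blocked=[]
Op 11: conn=12 S1=23 S2=23 S3=22 S4=-3 blocked=[4]
Op 12: conn=36 S1=23 S2=23 S3=22 S4=-3 blocked=[4]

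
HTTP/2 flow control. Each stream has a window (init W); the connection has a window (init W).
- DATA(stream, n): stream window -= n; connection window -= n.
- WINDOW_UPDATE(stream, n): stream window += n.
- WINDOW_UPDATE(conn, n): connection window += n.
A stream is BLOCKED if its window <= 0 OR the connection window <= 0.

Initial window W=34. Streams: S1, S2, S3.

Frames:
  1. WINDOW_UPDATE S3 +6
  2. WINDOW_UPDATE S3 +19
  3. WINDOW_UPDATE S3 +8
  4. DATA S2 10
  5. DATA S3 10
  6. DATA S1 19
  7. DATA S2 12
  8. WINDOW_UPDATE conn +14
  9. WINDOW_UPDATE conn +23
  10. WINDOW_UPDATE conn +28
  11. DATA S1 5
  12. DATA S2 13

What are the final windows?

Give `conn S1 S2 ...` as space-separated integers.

Op 1: conn=34 S1=34 S2=34 S3=40 blocked=[]
Op 2: conn=34 S1=34 S2=34 S3=59 blocked=[]
Op 3: conn=34 S1=34 S2=34 S3=67 blocked=[]
Op 4: conn=24 S1=34 S2=24 S3=67 blocked=[]
Op 5: conn=14 S1=34 S2=24 S3=57 blocked=[]
Op 6: conn=-5 S1=15 S2=24 S3=57 blocked=[1, 2, 3]
Op 7: conn=-17 S1=15 S2=12 S3=57 blocked=[1, 2, 3]
Op 8: conn=-3 S1=15 S2=12 S3=57 blocked=[1, 2, 3]
Op 9: conn=20 S1=15 S2=12 S3=57 blocked=[]
Op 10: conn=48 S1=15 S2=12 S3=57 blocked=[]
Op 11: conn=43 S1=10 S2=12 S3=57 blocked=[]
Op 12: conn=30 S1=10 S2=-1 S3=57 blocked=[2]

Answer: 30 10 -1 57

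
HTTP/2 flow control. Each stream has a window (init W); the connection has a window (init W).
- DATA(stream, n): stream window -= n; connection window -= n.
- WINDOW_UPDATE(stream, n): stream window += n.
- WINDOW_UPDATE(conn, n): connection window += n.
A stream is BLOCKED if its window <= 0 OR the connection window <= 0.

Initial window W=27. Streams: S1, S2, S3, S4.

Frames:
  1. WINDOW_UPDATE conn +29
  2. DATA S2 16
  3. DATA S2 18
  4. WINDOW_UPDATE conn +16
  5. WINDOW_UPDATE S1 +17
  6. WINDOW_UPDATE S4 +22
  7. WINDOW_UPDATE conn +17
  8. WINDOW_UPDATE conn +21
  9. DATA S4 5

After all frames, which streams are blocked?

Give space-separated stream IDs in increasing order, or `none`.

Answer: S2

Derivation:
Op 1: conn=56 S1=27 S2=27 S3=27 S4=27 blocked=[]
Op 2: conn=40 S1=27 S2=11 S3=27 S4=27 blocked=[]
Op 3: conn=22 S1=27 S2=-7 S3=27 S4=27 blocked=[2]
Op 4: conn=38 S1=27 S2=-7 S3=27 S4=27 blocked=[2]
Op 5: conn=38 S1=44 S2=-7 S3=27 S4=27 blocked=[2]
Op 6: conn=38 S1=44 S2=-7 S3=27 S4=49 blocked=[2]
Op 7: conn=55 S1=44 S2=-7 S3=27 S4=49 blocked=[2]
Op 8: conn=76 S1=44 S2=-7 S3=27 S4=49 blocked=[2]
Op 9: conn=71 S1=44 S2=-7 S3=27 S4=44 blocked=[2]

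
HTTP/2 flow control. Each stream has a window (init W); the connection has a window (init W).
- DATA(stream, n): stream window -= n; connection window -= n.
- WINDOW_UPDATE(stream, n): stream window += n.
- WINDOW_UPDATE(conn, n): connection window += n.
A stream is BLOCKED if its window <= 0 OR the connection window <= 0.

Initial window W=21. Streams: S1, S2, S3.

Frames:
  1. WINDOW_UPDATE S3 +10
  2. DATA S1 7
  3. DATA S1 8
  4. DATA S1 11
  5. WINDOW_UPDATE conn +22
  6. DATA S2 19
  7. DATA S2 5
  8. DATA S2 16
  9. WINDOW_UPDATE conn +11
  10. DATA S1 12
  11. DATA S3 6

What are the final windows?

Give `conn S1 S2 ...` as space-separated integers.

Op 1: conn=21 S1=21 S2=21 S3=31 blocked=[]
Op 2: conn=14 S1=14 S2=21 S3=31 blocked=[]
Op 3: conn=6 S1=6 S2=21 S3=31 blocked=[]
Op 4: conn=-5 S1=-5 S2=21 S3=31 blocked=[1, 2, 3]
Op 5: conn=17 S1=-5 S2=21 S3=31 blocked=[1]
Op 6: conn=-2 S1=-5 S2=2 S3=31 blocked=[1, 2, 3]
Op 7: conn=-7 S1=-5 S2=-3 S3=31 blocked=[1, 2, 3]
Op 8: conn=-23 S1=-5 S2=-19 S3=31 blocked=[1, 2, 3]
Op 9: conn=-12 S1=-5 S2=-19 S3=31 blocked=[1, 2, 3]
Op 10: conn=-24 S1=-17 S2=-19 S3=31 blocked=[1, 2, 3]
Op 11: conn=-30 S1=-17 S2=-19 S3=25 blocked=[1, 2, 3]

Answer: -30 -17 -19 25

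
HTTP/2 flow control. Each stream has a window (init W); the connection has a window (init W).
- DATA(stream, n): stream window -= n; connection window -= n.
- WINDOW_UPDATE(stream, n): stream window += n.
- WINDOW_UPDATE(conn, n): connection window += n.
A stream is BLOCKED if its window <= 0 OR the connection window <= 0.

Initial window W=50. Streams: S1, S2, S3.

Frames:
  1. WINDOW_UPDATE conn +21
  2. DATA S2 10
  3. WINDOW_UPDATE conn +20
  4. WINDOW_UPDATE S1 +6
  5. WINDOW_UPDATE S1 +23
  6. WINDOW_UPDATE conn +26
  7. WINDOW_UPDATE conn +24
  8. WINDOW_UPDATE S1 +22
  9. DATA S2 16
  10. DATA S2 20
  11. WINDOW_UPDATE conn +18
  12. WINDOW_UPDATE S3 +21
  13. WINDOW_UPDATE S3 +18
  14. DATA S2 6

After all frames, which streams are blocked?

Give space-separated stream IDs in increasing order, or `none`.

Answer: S2

Derivation:
Op 1: conn=71 S1=50 S2=50 S3=50 blocked=[]
Op 2: conn=61 S1=50 S2=40 S3=50 blocked=[]
Op 3: conn=81 S1=50 S2=40 S3=50 blocked=[]
Op 4: conn=81 S1=56 S2=40 S3=50 blocked=[]
Op 5: conn=81 S1=79 S2=40 S3=50 blocked=[]
Op 6: conn=107 S1=79 S2=40 S3=50 blocked=[]
Op 7: conn=131 S1=79 S2=40 S3=50 blocked=[]
Op 8: conn=131 S1=101 S2=40 S3=50 blocked=[]
Op 9: conn=115 S1=101 S2=24 S3=50 blocked=[]
Op 10: conn=95 S1=101 S2=4 S3=50 blocked=[]
Op 11: conn=113 S1=101 S2=4 S3=50 blocked=[]
Op 12: conn=113 S1=101 S2=4 S3=71 blocked=[]
Op 13: conn=113 S1=101 S2=4 S3=89 blocked=[]
Op 14: conn=107 S1=101 S2=-2 S3=89 blocked=[2]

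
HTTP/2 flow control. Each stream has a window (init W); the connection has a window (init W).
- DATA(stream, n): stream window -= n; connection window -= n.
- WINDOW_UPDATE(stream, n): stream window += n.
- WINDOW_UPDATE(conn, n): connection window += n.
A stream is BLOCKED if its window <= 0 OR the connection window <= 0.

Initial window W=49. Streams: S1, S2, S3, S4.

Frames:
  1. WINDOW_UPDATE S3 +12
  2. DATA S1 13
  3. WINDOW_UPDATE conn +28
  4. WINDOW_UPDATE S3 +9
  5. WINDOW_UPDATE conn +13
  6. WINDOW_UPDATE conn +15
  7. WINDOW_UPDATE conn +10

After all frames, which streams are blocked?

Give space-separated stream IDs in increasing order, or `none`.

Op 1: conn=49 S1=49 S2=49 S3=61 S4=49 blocked=[]
Op 2: conn=36 S1=36 S2=49 S3=61 S4=49 blocked=[]
Op 3: conn=64 S1=36 S2=49 S3=61 S4=49 blocked=[]
Op 4: conn=64 S1=36 S2=49 S3=70 S4=49 blocked=[]
Op 5: conn=77 S1=36 S2=49 S3=70 S4=49 blocked=[]
Op 6: conn=92 S1=36 S2=49 S3=70 S4=49 blocked=[]
Op 7: conn=102 S1=36 S2=49 S3=70 S4=49 blocked=[]

Answer: none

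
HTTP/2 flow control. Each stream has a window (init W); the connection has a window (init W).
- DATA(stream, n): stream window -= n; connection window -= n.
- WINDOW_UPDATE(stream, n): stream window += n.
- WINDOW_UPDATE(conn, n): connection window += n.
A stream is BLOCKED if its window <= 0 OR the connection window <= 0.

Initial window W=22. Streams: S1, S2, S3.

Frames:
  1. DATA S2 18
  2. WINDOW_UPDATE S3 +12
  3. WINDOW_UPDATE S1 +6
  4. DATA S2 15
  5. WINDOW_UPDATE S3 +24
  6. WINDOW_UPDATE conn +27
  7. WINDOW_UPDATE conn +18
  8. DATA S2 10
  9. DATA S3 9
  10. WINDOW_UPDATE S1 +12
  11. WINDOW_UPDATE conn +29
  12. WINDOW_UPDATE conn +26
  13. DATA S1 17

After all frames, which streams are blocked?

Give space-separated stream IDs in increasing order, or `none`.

Answer: S2

Derivation:
Op 1: conn=4 S1=22 S2=4 S3=22 blocked=[]
Op 2: conn=4 S1=22 S2=4 S3=34 blocked=[]
Op 3: conn=4 S1=28 S2=4 S3=34 blocked=[]
Op 4: conn=-11 S1=28 S2=-11 S3=34 blocked=[1, 2, 3]
Op 5: conn=-11 S1=28 S2=-11 S3=58 blocked=[1, 2, 3]
Op 6: conn=16 S1=28 S2=-11 S3=58 blocked=[2]
Op 7: conn=34 S1=28 S2=-11 S3=58 blocked=[2]
Op 8: conn=24 S1=28 S2=-21 S3=58 blocked=[2]
Op 9: conn=15 S1=28 S2=-21 S3=49 blocked=[2]
Op 10: conn=15 S1=40 S2=-21 S3=49 blocked=[2]
Op 11: conn=44 S1=40 S2=-21 S3=49 blocked=[2]
Op 12: conn=70 S1=40 S2=-21 S3=49 blocked=[2]
Op 13: conn=53 S1=23 S2=-21 S3=49 blocked=[2]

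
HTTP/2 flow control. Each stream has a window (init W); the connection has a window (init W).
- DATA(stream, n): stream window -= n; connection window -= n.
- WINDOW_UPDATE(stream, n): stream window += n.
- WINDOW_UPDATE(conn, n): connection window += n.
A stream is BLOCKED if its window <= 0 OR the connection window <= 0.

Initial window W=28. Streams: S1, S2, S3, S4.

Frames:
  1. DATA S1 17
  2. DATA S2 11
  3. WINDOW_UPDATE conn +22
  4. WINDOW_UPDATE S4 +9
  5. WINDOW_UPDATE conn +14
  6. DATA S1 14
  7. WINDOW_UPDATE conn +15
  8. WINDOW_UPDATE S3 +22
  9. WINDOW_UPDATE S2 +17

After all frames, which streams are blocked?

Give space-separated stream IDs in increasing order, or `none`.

Op 1: conn=11 S1=11 S2=28 S3=28 S4=28 blocked=[]
Op 2: conn=0 S1=11 S2=17 S3=28 S4=28 blocked=[1, 2, 3, 4]
Op 3: conn=22 S1=11 S2=17 S3=28 S4=28 blocked=[]
Op 4: conn=22 S1=11 S2=17 S3=28 S4=37 blocked=[]
Op 5: conn=36 S1=11 S2=17 S3=28 S4=37 blocked=[]
Op 6: conn=22 S1=-3 S2=17 S3=28 S4=37 blocked=[1]
Op 7: conn=37 S1=-3 S2=17 S3=28 S4=37 blocked=[1]
Op 8: conn=37 S1=-3 S2=17 S3=50 S4=37 blocked=[1]
Op 9: conn=37 S1=-3 S2=34 S3=50 S4=37 blocked=[1]

Answer: S1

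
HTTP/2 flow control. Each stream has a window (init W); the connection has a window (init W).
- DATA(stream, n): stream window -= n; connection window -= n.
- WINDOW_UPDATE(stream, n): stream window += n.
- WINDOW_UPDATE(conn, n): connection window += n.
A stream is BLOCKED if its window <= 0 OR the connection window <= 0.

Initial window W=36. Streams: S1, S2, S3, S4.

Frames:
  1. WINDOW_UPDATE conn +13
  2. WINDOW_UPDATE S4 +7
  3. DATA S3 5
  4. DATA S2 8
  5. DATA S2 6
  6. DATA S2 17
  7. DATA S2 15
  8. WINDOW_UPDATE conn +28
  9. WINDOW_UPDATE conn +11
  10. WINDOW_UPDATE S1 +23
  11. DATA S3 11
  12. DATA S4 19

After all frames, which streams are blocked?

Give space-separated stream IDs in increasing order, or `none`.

Answer: S2

Derivation:
Op 1: conn=49 S1=36 S2=36 S3=36 S4=36 blocked=[]
Op 2: conn=49 S1=36 S2=36 S3=36 S4=43 blocked=[]
Op 3: conn=44 S1=36 S2=36 S3=31 S4=43 blocked=[]
Op 4: conn=36 S1=36 S2=28 S3=31 S4=43 blocked=[]
Op 5: conn=30 S1=36 S2=22 S3=31 S4=43 blocked=[]
Op 6: conn=13 S1=36 S2=5 S3=31 S4=43 blocked=[]
Op 7: conn=-2 S1=36 S2=-10 S3=31 S4=43 blocked=[1, 2, 3, 4]
Op 8: conn=26 S1=36 S2=-10 S3=31 S4=43 blocked=[2]
Op 9: conn=37 S1=36 S2=-10 S3=31 S4=43 blocked=[2]
Op 10: conn=37 S1=59 S2=-10 S3=31 S4=43 blocked=[2]
Op 11: conn=26 S1=59 S2=-10 S3=20 S4=43 blocked=[2]
Op 12: conn=7 S1=59 S2=-10 S3=20 S4=24 blocked=[2]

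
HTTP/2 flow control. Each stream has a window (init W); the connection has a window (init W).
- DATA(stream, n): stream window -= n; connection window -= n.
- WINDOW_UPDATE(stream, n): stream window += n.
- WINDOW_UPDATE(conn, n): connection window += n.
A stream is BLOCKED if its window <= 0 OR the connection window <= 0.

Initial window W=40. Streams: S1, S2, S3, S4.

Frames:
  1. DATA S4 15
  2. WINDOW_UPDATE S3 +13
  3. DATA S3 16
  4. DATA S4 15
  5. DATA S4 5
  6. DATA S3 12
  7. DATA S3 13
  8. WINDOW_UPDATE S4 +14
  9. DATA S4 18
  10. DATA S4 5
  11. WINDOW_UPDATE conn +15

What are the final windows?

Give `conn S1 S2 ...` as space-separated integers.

Answer: -44 40 40 12 -4

Derivation:
Op 1: conn=25 S1=40 S2=40 S3=40 S4=25 blocked=[]
Op 2: conn=25 S1=40 S2=40 S3=53 S4=25 blocked=[]
Op 3: conn=9 S1=40 S2=40 S3=37 S4=25 blocked=[]
Op 4: conn=-6 S1=40 S2=40 S3=37 S4=10 blocked=[1, 2, 3, 4]
Op 5: conn=-11 S1=40 S2=40 S3=37 S4=5 blocked=[1, 2, 3, 4]
Op 6: conn=-23 S1=40 S2=40 S3=25 S4=5 blocked=[1, 2, 3, 4]
Op 7: conn=-36 S1=40 S2=40 S3=12 S4=5 blocked=[1, 2, 3, 4]
Op 8: conn=-36 S1=40 S2=40 S3=12 S4=19 blocked=[1, 2, 3, 4]
Op 9: conn=-54 S1=40 S2=40 S3=12 S4=1 blocked=[1, 2, 3, 4]
Op 10: conn=-59 S1=40 S2=40 S3=12 S4=-4 blocked=[1, 2, 3, 4]
Op 11: conn=-44 S1=40 S2=40 S3=12 S4=-4 blocked=[1, 2, 3, 4]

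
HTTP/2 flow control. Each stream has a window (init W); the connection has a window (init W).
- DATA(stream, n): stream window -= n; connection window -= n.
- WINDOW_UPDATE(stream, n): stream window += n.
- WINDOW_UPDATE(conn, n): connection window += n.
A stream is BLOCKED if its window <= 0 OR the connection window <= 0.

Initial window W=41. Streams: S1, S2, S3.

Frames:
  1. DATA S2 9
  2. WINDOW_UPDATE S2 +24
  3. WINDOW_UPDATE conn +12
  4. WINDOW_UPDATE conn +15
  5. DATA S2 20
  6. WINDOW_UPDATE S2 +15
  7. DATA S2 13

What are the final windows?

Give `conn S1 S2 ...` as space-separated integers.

Op 1: conn=32 S1=41 S2=32 S3=41 blocked=[]
Op 2: conn=32 S1=41 S2=56 S3=41 blocked=[]
Op 3: conn=44 S1=41 S2=56 S3=41 blocked=[]
Op 4: conn=59 S1=41 S2=56 S3=41 blocked=[]
Op 5: conn=39 S1=41 S2=36 S3=41 blocked=[]
Op 6: conn=39 S1=41 S2=51 S3=41 blocked=[]
Op 7: conn=26 S1=41 S2=38 S3=41 blocked=[]

Answer: 26 41 38 41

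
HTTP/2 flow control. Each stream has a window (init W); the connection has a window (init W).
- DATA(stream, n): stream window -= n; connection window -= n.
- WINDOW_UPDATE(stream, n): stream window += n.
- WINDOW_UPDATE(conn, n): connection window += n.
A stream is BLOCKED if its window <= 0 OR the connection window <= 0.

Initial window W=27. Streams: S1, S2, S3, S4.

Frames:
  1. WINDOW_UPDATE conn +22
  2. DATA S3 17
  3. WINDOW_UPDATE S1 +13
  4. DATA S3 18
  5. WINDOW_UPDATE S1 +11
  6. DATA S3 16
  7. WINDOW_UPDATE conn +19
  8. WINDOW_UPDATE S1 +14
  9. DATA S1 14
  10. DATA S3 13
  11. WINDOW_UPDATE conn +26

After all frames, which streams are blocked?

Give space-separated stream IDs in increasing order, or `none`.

Op 1: conn=49 S1=27 S2=27 S3=27 S4=27 blocked=[]
Op 2: conn=32 S1=27 S2=27 S3=10 S4=27 blocked=[]
Op 3: conn=32 S1=40 S2=27 S3=10 S4=27 blocked=[]
Op 4: conn=14 S1=40 S2=27 S3=-8 S4=27 blocked=[3]
Op 5: conn=14 S1=51 S2=27 S3=-8 S4=27 blocked=[3]
Op 6: conn=-2 S1=51 S2=27 S3=-24 S4=27 blocked=[1, 2, 3, 4]
Op 7: conn=17 S1=51 S2=27 S3=-24 S4=27 blocked=[3]
Op 8: conn=17 S1=65 S2=27 S3=-24 S4=27 blocked=[3]
Op 9: conn=3 S1=51 S2=27 S3=-24 S4=27 blocked=[3]
Op 10: conn=-10 S1=51 S2=27 S3=-37 S4=27 blocked=[1, 2, 3, 4]
Op 11: conn=16 S1=51 S2=27 S3=-37 S4=27 blocked=[3]

Answer: S3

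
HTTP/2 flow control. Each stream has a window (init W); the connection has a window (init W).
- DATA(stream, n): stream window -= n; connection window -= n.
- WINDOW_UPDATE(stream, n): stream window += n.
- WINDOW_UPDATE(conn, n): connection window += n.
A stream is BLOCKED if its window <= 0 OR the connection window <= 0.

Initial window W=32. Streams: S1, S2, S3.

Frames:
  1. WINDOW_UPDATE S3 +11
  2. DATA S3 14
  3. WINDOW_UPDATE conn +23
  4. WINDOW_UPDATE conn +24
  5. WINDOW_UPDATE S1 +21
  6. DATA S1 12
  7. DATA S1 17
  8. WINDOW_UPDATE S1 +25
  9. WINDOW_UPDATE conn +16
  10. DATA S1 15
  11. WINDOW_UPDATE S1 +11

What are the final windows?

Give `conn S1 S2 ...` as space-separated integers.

Op 1: conn=32 S1=32 S2=32 S3=43 blocked=[]
Op 2: conn=18 S1=32 S2=32 S3=29 blocked=[]
Op 3: conn=41 S1=32 S2=32 S3=29 blocked=[]
Op 4: conn=65 S1=32 S2=32 S3=29 blocked=[]
Op 5: conn=65 S1=53 S2=32 S3=29 blocked=[]
Op 6: conn=53 S1=41 S2=32 S3=29 blocked=[]
Op 7: conn=36 S1=24 S2=32 S3=29 blocked=[]
Op 8: conn=36 S1=49 S2=32 S3=29 blocked=[]
Op 9: conn=52 S1=49 S2=32 S3=29 blocked=[]
Op 10: conn=37 S1=34 S2=32 S3=29 blocked=[]
Op 11: conn=37 S1=45 S2=32 S3=29 blocked=[]

Answer: 37 45 32 29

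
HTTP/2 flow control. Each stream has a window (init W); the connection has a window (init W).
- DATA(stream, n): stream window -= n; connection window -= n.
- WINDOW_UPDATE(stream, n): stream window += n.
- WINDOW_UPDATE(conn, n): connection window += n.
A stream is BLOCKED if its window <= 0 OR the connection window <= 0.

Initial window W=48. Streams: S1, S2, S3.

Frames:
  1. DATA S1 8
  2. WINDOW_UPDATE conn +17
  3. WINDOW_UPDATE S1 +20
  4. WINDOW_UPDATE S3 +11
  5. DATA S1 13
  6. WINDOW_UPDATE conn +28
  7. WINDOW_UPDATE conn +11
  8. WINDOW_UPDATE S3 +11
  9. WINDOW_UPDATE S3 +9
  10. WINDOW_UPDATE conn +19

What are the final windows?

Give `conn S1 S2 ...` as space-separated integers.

Op 1: conn=40 S1=40 S2=48 S3=48 blocked=[]
Op 2: conn=57 S1=40 S2=48 S3=48 blocked=[]
Op 3: conn=57 S1=60 S2=48 S3=48 blocked=[]
Op 4: conn=57 S1=60 S2=48 S3=59 blocked=[]
Op 5: conn=44 S1=47 S2=48 S3=59 blocked=[]
Op 6: conn=72 S1=47 S2=48 S3=59 blocked=[]
Op 7: conn=83 S1=47 S2=48 S3=59 blocked=[]
Op 8: conn=83 S1=47 S2=48 S3=70 blocked=[]
Op 9: conn=83 S1=47 S2=48 S3=79 blocked=[]
Op 10: conn=102 S1=47 S2=48 S3=79 blocked=[]

Answer: 102 47 48 79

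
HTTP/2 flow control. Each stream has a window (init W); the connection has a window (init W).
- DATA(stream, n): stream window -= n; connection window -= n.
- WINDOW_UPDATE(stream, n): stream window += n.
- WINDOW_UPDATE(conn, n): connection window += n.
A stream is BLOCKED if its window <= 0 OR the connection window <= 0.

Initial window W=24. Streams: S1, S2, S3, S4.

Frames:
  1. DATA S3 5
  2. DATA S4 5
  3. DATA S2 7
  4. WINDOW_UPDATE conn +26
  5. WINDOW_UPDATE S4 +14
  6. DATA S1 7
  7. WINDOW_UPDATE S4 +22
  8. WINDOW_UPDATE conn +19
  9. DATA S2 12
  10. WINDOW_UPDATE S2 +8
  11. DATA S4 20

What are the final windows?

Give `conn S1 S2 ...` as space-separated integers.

Answer: 13 17 13 19 35

Derivation:
Op 1: conn=19 S1=24 S2=24 S3=19 S4=24 blocked=[]
Op 2: conn=14 S1=24 S2=24 S3=19 S4=19 blocked=[]
Op 3: conn=7 S1=24 S2=17 S3=19 S4=19 blocked=[]
Op 4: conn=33 S1=24 S2=17 S3=19 S4=19 blocked=[]
Op 5: conn=33 S1=24 S2=17 S3=19 S4=33 blocked=[]
Op 6: conn=26 S1=17 S2=17 S3=19 S4=33 blocked=[]
Op 7: conn=26 S1=17 S2=17 S3=19 S4=55 blocked=[]
Op 8: conn=45 S1=17 S2=17 S3=19 S4=55 blocked=[]
Op 9: conn=33 S1=17 S2=5 S3=19 S4=55 blocked=[]
Op 10: conn=33 S1=17 S2=13 S3=19 S4=55 blocked=[]
Op 11: conn=13 S1=17 S2=13 S3=19 S4=35 blocked=[]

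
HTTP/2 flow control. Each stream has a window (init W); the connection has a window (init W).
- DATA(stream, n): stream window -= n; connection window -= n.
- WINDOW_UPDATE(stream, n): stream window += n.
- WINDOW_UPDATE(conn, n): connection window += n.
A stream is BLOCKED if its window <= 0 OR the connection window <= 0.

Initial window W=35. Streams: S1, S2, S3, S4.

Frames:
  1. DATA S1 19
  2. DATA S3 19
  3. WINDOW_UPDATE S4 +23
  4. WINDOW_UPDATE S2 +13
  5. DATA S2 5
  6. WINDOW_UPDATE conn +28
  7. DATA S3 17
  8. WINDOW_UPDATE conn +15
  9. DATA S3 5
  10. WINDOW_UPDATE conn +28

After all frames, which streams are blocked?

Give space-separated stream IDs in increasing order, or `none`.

Answer: S3

Derivation:
Op 1: conn=16 S1=16 S2=35 S3=35 S4=35 blocked=[]
Op 2: conn=-3 S1=16 S2=35 S3=16 S4=35 blocked=[1, 2, 3, 4]
Op 3: conn=-3 S1=16 S2=35 S3=16 S4=58 blocked=[1, 2, 3, 4]
Op 4: conn=-3 S1=16 S2=48 S3=16 S4=58 blocked=[1, 2, 3, 4]
Op 5: conn=-8 S1=16 S2=43 S3=16 S4=58 blocked=[1, 2, 3, 4]
Op 6: conn=20 S1=16 S2=43 S3=16 S4=58 blocked=[]
Op 7: conn=3 S1=16 S2=43 S3=-1 S4=58 blocked=[3]
Op 8: conn=18 S1=16 S2=43 S3=-1 S4=58 blocked=[3]
Op 9: conn=13 S1=16 S2=43 S3=-6 S4=58 blocked=[3]
Op 10: conn=41 S1=16 S2=43 S3=-6 S4=58 blocked=[3]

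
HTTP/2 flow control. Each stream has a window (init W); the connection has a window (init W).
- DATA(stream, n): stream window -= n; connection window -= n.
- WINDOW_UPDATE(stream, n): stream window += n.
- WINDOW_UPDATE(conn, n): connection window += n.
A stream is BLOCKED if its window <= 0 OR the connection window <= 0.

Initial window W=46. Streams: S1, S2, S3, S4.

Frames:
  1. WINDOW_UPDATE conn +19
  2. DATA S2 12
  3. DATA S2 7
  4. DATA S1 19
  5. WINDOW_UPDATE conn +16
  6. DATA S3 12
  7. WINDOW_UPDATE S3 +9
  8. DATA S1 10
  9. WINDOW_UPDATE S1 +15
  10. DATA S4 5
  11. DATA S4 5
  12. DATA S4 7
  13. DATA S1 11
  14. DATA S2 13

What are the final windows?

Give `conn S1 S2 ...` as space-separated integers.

Op 1: conn=65 S1=46 S2=46 S3=46 S4=46 blocked=[]
Op 2: conn=53 S1=46 S2=34 S3=46 S4=46 blocked=[]
Op 3: conn=46 S1=46 S2=27 S3=46 S4=46 blocked=[]
Op 4: conn=27 S1=27 S2=27 S3=46 S4=46 blocked=[]
Op 5: conn=43 S1=27 S2=27 S3=46 S4=46 blocked=[]
Op 6: conn=31 S1=27 S2=27 S3=34 S4=46 blocked=[]
Op 7: conn=31 S1=27 S2=27 S3=43 S4=46 blocked=[]
Op 8: conn=21 S1=17 S2=27 S3=43 S4=46 blocked=[]
Op 9: conn=21 S1=32 S2=27 S3=43 S4=46 blocked=[]
Op 10: conn=16 S1=32 S2=27 S3=43 S4=41 blocked=[]
Op 11: conn=11 S1=32 S2=27 S3=43 S4=36 blocked=[]
Op 12: conn=4 S1=32 S2=27 S3=43 S4=29 blocked=[]
Op 13: conn=-7 S1=21 S2=27 S3=43 S4=29 blocked=[1, 2, 3, 4]
Op 14: conn=-20 S1=21 S2=14 S3=43 S4=29 blocked=[1, 2, 3, 4]

Answer: -20 21 14 43 29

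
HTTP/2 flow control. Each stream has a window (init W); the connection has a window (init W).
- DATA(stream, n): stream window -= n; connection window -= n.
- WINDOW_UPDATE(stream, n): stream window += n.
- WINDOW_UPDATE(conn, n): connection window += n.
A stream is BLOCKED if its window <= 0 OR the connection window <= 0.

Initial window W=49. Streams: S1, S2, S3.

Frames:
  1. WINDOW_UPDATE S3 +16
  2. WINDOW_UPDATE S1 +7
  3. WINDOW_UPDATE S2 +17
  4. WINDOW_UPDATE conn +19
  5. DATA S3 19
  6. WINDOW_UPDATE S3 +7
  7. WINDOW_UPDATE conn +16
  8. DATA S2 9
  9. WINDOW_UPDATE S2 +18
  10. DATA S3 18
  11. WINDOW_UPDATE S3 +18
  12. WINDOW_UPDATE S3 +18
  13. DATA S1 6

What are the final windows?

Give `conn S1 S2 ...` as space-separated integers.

Answer: 32 50 75 71

Derivation:
Op 1: conn=49 S1=49 S2=49 S3=65 blocked=[]
Op 2: conn=49 S1=56 S2=49 S3=65 blocked=[]
Op 3: conn=49 S1=56 S2=66 S3=65 blocked=[]
Op 4: conn=68 S1=56 S2=66 S3=65 blocked=[]
Op 5: conn=49 S1=56 S2=66 S3=46 blocked=[]
Op 6: conn=49 S1=56 S2=66 S3=53 blocked=[]
Op 7: conn=65 S1=56 S2=66 S3=53 blocked=[]
Op 8: conn=56 S1=56 S2=57 S3=53 blocked=[]
Op 9: conn=56 S1=56 S2=75 S3=53 blocked=[]
Op 10: conn=38 S1=56 S2=75 S3=35 blocked=[]
Op 11: conn=38 S1=56 S2=75 S3=53 blocked=[]
Op 12: conn=38 S1=56 S2=75 S3=71 blocked=[]
Op 13: conn=32 S1=50 S2=75 S3=71 blocked=[]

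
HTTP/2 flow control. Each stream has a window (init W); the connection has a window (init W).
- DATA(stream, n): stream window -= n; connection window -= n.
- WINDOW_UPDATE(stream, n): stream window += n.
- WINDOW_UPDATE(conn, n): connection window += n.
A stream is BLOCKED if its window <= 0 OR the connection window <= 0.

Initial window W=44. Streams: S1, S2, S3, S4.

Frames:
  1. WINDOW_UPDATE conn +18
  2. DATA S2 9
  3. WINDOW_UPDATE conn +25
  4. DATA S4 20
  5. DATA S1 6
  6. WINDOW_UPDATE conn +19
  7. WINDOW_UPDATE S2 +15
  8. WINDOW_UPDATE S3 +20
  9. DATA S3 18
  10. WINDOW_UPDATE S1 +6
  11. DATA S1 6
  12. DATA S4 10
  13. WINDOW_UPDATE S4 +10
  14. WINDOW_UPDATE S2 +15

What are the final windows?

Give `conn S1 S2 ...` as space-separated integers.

Answer: 37 38 65 46 24

Derivation:
Op 1: conn=62 S1=44 S2=44 S3=44 S4=44 blocked=[]
Op 2: conn=53 S1=44 S2=35 S3=44 S4=44 blocked=[]
Op 3: conn=78 S1=44 S2=35 S3=44 S4=44 blocked=[]
Op 4: conn=58 S1=44 S2=35 S3=44 S4=24 blocked=[]
Op 5: conn=52 S1=38 S2=35 S3=44 S4=24 blocked=[]
Op 6: conn=71 S1=38 S2=35 S3=44 S4=24 blocked=[]
Op 7: conn=71 S1=38 S2=50 S3=44 S4=24 blocked=[]
Op 8: conn=71 S1=38 S2=50 S3=64 S4=24 blocked=[]
Op 9: conn=53 S1=38 S2=50 S3=46 S4=24 blocked=[]
Op 10: conn=53 S1=44 S2=50 S3=46 S4=24 blocked=[]
Op 11: conn=47 S1=38 S2=50 S3=46 S4=24 blocked=[]
Op 12: conn=37 S1=38 S2=50 S3=46 S4=14 blocked=[]
Op 13: conn=37 S1=38 S2=50 S3=46 S4=24 blocked=[]
Op 14: conn=37 S1=38 S2=65 S3=46 S4=24 blocked=[]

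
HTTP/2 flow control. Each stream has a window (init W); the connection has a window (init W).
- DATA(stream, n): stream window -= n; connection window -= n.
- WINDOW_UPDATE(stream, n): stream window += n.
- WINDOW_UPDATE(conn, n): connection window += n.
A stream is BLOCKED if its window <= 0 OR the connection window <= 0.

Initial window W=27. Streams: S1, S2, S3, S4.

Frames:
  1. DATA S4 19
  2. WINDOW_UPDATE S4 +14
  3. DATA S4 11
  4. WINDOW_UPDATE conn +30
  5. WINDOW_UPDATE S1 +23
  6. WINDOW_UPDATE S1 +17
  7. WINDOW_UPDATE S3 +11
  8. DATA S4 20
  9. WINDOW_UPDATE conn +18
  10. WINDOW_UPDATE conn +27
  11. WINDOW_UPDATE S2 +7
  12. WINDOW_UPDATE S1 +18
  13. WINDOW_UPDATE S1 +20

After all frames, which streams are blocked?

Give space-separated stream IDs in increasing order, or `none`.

Answer: S4

Derivation:
Op 1: conn=8 S1=27 S2=27 S3=27 S4=8 blocked=[]
Op 2: conn=8 S1=27 S2=27 S3=27 S4=22 blocked=[]
Op 3: conn=-3 S1=27 S2=27 S3=27 S4=11 blocked=[1, 2, 3, 4]
Op 4: conn=27 S1=27 S2=27 S3=27 S4=11 blocked=[]
Op 5: conn=27 S1=50 S2=27 S3=27 S4=11 blocked=[]
Op 6: conn=27 S1=67 S2=27 S3=27 S4=11 blocked=[]
Op 7: conn=27 S1=67 S2=27 S3=38 S4=11 blocked=[]
Op 8: conn=7 S1=67 S2=27 S3=38 S4=-9 blocked=[4]
Op 9: conn=25 S1=67 S2=27 S3=38 S4=-9 blocked=[4]
Op 10: conn=52 S1=67 S2=27 S3=38 S4=-9 blocked=[4]
Op 11: conn=52 S1=67 S2=34 S3=38 S4=-9 blocked=[4]
Op 12: conn=52 S1=85 S2=34 S3=38 S4=-9 blocked=[4]
Op 13: conn=52 S1=105 S2=34 S3=38 S4=-9 blocked=[4]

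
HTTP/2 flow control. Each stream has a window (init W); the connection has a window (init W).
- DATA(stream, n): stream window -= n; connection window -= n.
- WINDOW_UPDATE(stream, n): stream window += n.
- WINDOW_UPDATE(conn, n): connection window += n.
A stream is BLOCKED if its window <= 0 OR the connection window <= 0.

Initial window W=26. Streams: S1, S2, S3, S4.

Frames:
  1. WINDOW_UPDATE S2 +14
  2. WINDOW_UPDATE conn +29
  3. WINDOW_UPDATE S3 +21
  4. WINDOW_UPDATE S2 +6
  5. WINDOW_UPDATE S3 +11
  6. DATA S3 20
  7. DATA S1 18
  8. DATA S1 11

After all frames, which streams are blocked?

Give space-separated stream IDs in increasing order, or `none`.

Op 1: conn=26 S1=26 S2=40 S3=26 S4=26 blocked=[]
Op 2: conn=55 S1=26 S2=40 S3=26 S4=26 blocked=[]
Op 3: conn=55 S1=26 S2=40 S3=47 S4=26 blocked=[]
Op 4: conn=55 S1=26 S2=46 S3=47 S4=26 blocked=[]
Op 5: conn=55 S1=26 S2=46 S3=58 S4=26 blocked=[]
Op 6: conn=35 S1=26 S2=46 S3=38 S4=26 blocked=[]
Op 7: conn=17 S1=8 S2=46 S3=38 S4=26 blocked=[]
Op 8: conn=6 S1=-3 S2=46 S3=38 S4=26 blocked=[1]

Answer: S1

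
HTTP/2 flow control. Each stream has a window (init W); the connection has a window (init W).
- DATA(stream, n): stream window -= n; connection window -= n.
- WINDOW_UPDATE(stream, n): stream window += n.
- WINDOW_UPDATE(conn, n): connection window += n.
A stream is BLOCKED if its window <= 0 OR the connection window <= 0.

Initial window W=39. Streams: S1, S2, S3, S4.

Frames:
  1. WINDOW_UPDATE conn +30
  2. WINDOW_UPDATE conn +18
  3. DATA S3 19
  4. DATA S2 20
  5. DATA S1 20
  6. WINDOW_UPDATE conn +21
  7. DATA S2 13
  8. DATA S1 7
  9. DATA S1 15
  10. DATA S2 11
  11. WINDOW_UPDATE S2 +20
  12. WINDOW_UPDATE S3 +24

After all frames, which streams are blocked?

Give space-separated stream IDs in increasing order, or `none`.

Answer: S1

Derivation:
Op 1: conn=69 S1=39 S2=39 S3=39 S4=39 blocked=[]
Op 2: conn=87 S1=39 S2=39 S3=39 S4=39 blocked=[]
Op 3: conn=68 S1=39 S2=39 S3=20 S4=39 blocked=[]
Op 4: conn=48 S1=39 S2=19 S3=20 S4=39 blocked=[]
Op 5: conn=28 S1=19 S2=19 S3=20 S4=39 blocked=[]
Op 6: conn=49 S1=19 S2=19 S3=20 S4=39 blocked=[]
Op 7: conn=36 S1=19 S2=6 S3=20 S4=39 blocked=[]
Op 8: conn=29 S1=12 S2=6 S3=20 S4=39 blocked=[]
Op 9: conn=14 S1=-3 S2=6 S3=20 S4=39 blocked=[1]
Op 10: conn=3 S1=-3 S2=-5 S3=20 S4=39 blocked=[1, 2]
Op 11: conn=3 S1=-3 S2=15 S3=20 S4=39 blocked=[1]
Op 12: conn=3 S1=-3 S2=15 S3=44 S4=39 blocked=[1]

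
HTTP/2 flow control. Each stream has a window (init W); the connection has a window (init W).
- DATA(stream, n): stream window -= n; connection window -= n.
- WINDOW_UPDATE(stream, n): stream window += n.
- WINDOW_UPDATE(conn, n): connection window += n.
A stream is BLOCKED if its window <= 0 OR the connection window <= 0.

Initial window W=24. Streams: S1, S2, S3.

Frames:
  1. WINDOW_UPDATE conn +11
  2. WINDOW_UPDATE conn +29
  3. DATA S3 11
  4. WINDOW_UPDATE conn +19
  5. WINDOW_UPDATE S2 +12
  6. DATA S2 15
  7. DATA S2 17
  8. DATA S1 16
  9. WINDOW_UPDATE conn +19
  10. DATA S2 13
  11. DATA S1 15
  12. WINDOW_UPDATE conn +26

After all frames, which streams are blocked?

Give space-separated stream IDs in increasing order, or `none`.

Op 1: conn=35 S1=24 S2=24 S3=24 blocked=[]
Op 2: conn=64 S1=24 S2=24 S3=24 blocked=[]
Op 3: conn=53 S1=24 S2=24 S3=13 blocked=[]
Op 4: conn=72 S1=24 S2=24 S3=13 blocked=[]
Op 5: conn=72 S1=24 S2=36 S3=13 blocked=[]
Op 6: conn=57 S1=24 S2=21 S3=13 blocked=[]
Op 7: conn=40 S1=24 S2=4 S3=13 blocked=[]
Op 8: conn=24 S1=8 S2=4 S3=13 blocked=[]
Op 9: conn=43 S1=8 S2=4 S3=13 blocked=[]
Op 10: conn=30 S1=8 S2=-9 S3=13 blocked=[2]
Op 11: conn=15 S1=-7 S2=-9 S3=13 blocked=[1, 2]
Op 12: conn=41 S1=-7 S2=-9 S3=13 blocked=[1, 2]

Answer: S1 S2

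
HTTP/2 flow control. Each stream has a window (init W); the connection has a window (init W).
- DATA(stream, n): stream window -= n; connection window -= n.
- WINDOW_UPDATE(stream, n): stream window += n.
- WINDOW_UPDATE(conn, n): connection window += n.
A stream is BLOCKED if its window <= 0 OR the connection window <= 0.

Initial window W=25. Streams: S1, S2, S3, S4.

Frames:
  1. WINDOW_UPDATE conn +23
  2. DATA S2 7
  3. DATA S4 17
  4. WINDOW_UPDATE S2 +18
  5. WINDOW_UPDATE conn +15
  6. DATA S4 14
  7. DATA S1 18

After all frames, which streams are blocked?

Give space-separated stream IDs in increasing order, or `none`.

Answer: S4

Derivation:
Op 1: conn=48 S1=25 S2=25 S3=25 S4=25 blocked=[]
Op 2: conn=41 S1=25 S2=18 S3=25 S4=25 blocked=[]
Op 3: conn=24 S1=25 S2=18 S3=25 S4=8 blocked=[]
Op 4: conn=24 S1=25 S2=36 S3=25 S4=8 blocked=[]
Op 5: conn=39 S1=25 S2=36 S3=25 S4=8 blocked=[]
Op 6: conn=25 S1=25 S2=36 S3=25 S4=-6 blocked=[4]
Op 7: conn=7 S1=7 S2=36 S3=25 S4=-6 blocked=[4]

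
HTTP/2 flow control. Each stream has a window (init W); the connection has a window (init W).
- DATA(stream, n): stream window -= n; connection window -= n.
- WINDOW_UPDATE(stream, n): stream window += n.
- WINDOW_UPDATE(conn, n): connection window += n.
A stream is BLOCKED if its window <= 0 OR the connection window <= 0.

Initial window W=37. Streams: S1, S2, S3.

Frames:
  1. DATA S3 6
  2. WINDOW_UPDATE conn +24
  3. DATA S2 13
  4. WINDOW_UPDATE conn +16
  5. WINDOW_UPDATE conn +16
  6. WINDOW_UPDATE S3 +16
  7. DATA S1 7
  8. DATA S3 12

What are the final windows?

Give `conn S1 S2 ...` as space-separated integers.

Op 1: conn=31 S1=37 S2=37 S3=31 blocked=[]
Op 2: conn=55 S1=37 S2=37 S3=31 blocked=[]
Op 3: conn=42 S1=37 S2=24 S3=31 blocked=[]
Op 4: conn=58 S1=37 S2=24 S3=31 blocked=[]
Op 5: conn=74 S1=37 S2=24 S3=31 blocked=[]
Op 6: conn=74 S1=37 S2=24 S3=47 blocked=[]
Op 7: conn=67 S1=30 S2=24 S3=47 blocked=[]
Op 8: conn=55 S1=30 S2=24 S3=35 blocked=[]

Answer: 55 30 24 35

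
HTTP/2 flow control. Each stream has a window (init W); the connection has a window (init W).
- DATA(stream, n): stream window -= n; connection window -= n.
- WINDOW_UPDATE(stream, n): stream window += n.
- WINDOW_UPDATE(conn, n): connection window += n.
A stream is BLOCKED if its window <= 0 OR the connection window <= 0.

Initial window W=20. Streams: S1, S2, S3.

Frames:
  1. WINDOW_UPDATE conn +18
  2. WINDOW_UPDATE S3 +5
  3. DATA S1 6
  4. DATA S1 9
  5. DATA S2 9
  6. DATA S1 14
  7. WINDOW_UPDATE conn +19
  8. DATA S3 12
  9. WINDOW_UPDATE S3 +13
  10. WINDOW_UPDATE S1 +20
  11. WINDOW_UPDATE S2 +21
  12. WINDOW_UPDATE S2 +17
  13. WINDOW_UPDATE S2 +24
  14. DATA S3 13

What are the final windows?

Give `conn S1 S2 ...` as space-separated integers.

Answer: -6 11 73 13

Derivation:
Op 1: conn=38 S1=20 S2=20 S3=20 blocked=[]
Op 2: conn=38 S1=20 S2=20 S3=25 blocked=[]
Op 3: conn=32 S1=14 S2=20 S3=25 blocked=[]
Op 4: conn=23 S1=5 S2=20 S3=25 blocked=[]
Op 5: conn=14 S1=5 S2=11 S3=25 blocked=[]
Op 6: conn=0 S1=-9 S2=11 S3=25 blocked=[1, 2, 3]
Op 7: conn=19 S1=-9 S2=11 S3=25 blocked=[1]
Op 8: conn=7 S1=-9 S2=11 S3=13 blocked=[1]
Op 9: conn=7 S1=-9 S2=11 S3=26 blocked=[1]
Op 10: conn=7 S1=11 S2=11 S3=26 blocked=[]
Op 11: conn=7 S1=11 S2=32 S3=26 blocked=[]
Op 12: conn=7 S1=11 S2=49 S3=26 blocked=[]
Op 13: conn=7 S1=11 S2=73 S3=26 blocked=[]
Op 14: conn=-6 S1=11 S2=73 S3=13 blocked=[1, 2, 3]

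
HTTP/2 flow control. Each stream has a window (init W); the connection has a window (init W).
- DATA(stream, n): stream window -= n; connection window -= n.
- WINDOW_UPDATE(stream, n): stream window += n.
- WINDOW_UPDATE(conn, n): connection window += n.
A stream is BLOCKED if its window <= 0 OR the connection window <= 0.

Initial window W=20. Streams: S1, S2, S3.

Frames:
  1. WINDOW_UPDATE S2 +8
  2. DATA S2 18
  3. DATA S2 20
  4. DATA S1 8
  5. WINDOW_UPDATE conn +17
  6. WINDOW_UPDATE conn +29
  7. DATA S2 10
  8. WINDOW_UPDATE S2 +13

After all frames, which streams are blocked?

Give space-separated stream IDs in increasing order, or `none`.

Answer: S2

Derivation:
Op 1: conn=20 S1=20 S2=28 S3=20 blocked=[]
Op 2: conn=2 S1=20 S2=10 S3=20 blocked=[]
Op 3: conn=-18 S1=20 S2=-10 S3=20 blocked=[1, 2, 3]
Op 4: conn=-26 S1=12 S2=-10 S3=20 blocked=[1, 2, 3]
Op 5: conn=-9 S1=12 S2=-10 S3=20 blocked=[1, 2, 3]
Op 6: conn=20 S1=12 S2=-10 S3=20 blocked=[2]
Op 7: conn=10 S1=12 S2=-20 S3=20 blocked=[2]
Op 8: conn=10 S1=12 S2=-7 S3=20 blocked=[2]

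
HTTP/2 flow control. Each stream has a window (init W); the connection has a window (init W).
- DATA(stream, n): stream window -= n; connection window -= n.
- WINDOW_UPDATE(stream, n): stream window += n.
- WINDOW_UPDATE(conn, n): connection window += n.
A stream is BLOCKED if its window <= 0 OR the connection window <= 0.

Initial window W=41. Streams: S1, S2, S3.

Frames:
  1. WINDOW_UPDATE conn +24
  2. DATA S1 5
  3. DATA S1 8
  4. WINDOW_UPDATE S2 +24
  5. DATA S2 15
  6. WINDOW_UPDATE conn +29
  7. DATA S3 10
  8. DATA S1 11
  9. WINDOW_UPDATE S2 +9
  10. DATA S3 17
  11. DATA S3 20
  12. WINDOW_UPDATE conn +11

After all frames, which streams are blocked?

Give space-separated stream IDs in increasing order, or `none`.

Op 1: conn=65 S1=41 S2=41 S3=41 blocked=[]
Op 2: conn=60 S1=36 S2=41 S3=41 blocked=[]
Op 3: conn=52 S1=28 S2=41 S3=41 blocked=[]
Op 4: conn=52 S1=28 S2=65 S3=41 blocked=[]
Op 5: conn=37 S1=28 S2=50 S3=41 blocked=[]
Op 6: conn=66 S1=28 S2=50 S3=41 blocked=[]
Op 7: conn=56 S1=28 S2=50 S3=31 blocked=[]
Op 8: conn=45 S1=17 S2=50 S3=31 blocked=[]
Op 9: conn=45 S1=17 S2=59 S3=31 blocked=[]
Op 10: conn=28 S1=17 S2=59 S3=14 blocked=[]
Op 11: conn=8 S1=17 S2=59 S3=-6 blocked=[3]
Op 12: conn=19 S1=17 S2=59 S3=-6 blocked=[3]

Answer: S3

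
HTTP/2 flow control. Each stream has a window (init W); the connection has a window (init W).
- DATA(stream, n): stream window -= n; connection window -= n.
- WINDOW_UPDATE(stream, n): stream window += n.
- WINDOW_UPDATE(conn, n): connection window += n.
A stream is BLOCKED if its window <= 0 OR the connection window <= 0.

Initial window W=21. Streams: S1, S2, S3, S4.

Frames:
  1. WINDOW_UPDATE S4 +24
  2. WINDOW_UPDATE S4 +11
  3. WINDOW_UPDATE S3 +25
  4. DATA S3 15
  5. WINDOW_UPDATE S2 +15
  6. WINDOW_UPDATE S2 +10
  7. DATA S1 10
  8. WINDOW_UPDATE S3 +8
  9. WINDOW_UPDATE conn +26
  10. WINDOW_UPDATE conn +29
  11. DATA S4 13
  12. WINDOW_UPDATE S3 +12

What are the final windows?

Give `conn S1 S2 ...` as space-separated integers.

Answer: 38 11 46 51 43

Derivation:
Op 1: conn=21 S1=21 S2=21 S3=21 S4=45 blocked=[]
Op 2: conn=21 S1=21 S2=21 S3=21 S4=56 blocked=[]
Op 3: conn=21 S1=21 S2=21 S3=46 S4=56 blocked=[]
Op 4: conn=6 S1=21 S2=21 S3=31 S4=56 blocked=[]
Op 5: conn=6 S1=21 S2=36 S3=31 S4=56 blocked=[]
Op 6: conn=6 S1=21 S2=46 S3=31 S4=56 blocked=[]
Op 7: conn=-4 S1=11 S2=46 S3=31 S4=56 blocked=[1, 2, 3, 4]
Op 8: conn=-4 S1=11 S2=46 S3=39 S4=56 blocked=[1, 2, 3, 4]
Op 9: conn=22 S1=11 S2=46 S3=39 S4=56 blocked=[]
Op 10: conn=51 S1=11 S2=46 S3=39 S4=56 blocked=[]
Op 11: conn=38 S1=11 S2=46 S3=39 S4=43 blocked=[]
Op 12: conn=38 S1=11 S2=46 S3=51 S4=43 blocked=[]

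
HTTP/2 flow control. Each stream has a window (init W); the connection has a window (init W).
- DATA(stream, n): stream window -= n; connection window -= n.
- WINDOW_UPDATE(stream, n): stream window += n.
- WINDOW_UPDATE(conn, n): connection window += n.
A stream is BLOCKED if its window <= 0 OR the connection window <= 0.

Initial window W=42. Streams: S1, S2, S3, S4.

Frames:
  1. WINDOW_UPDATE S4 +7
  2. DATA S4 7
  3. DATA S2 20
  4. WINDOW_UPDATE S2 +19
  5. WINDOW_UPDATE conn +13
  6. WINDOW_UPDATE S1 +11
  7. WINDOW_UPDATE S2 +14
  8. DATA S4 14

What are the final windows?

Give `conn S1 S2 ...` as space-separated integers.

Answer: 14 53 55 42 28

Derivation:
Op 1: conn=42 S1=42 S2=42 S3=42 S4=49 blocked=[]
Op 2: conn=35 S1=42 S2=42 S3=42 S4=42 blocked=[]
Op 3: conn=15 S1=42 S2=22 S3=42 S4=42 blocked=[]
Op 4: conn=15 S1=42 S2=41 S3=42 S4=42 blocked=[]
Op 5: conn=28 S1=42 S2=41 S3=42 S4=42 blocked=[]
Op 6: conn=28 S1=53 S2=41 S3=42 S4=42 blocked=[]
Op 7: conn=28 S1=53 S2=55 S3=42 S4=42 blocked=[]
Op 8: conn=14 S1=53 S2=55 S3=42 S4=28 blocked=[]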